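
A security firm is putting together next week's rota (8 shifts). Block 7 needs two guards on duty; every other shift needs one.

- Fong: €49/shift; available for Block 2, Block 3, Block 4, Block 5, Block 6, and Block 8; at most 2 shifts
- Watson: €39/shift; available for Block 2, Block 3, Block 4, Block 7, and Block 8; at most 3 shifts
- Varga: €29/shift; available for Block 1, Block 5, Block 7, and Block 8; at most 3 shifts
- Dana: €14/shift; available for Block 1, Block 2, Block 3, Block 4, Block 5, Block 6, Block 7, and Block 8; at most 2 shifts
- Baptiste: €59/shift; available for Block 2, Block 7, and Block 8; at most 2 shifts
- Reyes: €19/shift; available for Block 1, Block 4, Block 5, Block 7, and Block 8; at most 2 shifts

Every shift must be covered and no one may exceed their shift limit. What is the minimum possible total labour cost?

€231

Picking the cheapest available guard for each shift independently would cost €131, but that ignores the shift limits.
An optimal schedule: Block 1→Dana, Block 2→Watson, Block 3→Watson, Block 4→Reyes, Block 5→Varga, Block 6→Dana, Block 7→Reyes+Varga, Block 8→Varga.
Total: 14 + 39 + 39 + 19 + 29 + 14 + 19 + 29 + 29 = €231.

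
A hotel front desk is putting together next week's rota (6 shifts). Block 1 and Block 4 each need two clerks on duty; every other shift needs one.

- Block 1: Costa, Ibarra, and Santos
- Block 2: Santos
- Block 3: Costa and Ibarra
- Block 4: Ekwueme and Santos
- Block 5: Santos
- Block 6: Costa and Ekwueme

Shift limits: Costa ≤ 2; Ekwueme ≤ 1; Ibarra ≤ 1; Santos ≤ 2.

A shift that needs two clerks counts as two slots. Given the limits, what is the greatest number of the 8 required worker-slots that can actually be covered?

6

Total capacity across all clerks is 2+1+1+2 = 6, and 8 slots are needed, so at most 6 can be filled.
An assignment achieving 6: Block 1→Ibarra, Block 2→Santos, Block 3→Costa, Block 4→Ekwueme, Block 5→Santos, Block 6→Costa.
Loads: Costa 2/2, Ekwueme 1/1, Ibarra 1/1, Santos 2/2.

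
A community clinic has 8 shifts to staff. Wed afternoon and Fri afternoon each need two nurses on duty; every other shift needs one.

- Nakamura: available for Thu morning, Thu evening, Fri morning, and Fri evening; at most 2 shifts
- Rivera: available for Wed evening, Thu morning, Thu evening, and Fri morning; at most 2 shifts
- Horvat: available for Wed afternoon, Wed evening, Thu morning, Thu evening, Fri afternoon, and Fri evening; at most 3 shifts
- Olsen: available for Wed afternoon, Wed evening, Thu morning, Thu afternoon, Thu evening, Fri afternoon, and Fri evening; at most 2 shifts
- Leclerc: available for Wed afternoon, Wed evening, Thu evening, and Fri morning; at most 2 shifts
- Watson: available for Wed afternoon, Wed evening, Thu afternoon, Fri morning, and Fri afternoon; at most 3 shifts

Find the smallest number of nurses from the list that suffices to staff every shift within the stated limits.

10 slots to fill and no one can take more than 3, so at least ⌈10/3⌉ = 4 nurses are needed.
Nakamura, Rivera, Horvat, and Watson alone can cover everything: Wed afternoon→Horvat+Watson, Wed evening→Rivera, Thu morning→Nakamura, Thu afternoon→Watson, Thu evening→Horvat, Fri morning→Rivera, Fri afternoon→Horvat+Watson, Fri evening→Nakamura.

4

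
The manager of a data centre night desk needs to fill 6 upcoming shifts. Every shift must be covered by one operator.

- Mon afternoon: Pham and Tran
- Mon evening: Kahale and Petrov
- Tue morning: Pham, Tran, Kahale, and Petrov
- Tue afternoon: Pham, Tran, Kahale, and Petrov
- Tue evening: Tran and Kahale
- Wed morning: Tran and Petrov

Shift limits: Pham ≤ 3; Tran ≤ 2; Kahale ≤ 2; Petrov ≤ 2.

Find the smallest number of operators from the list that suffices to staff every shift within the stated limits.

3

6 slots to fill and no one can take more than 3, so at least ⌈6/3⌉ = 2 operators are needed.
Any 2 operators together have capacity at most 3+2 = 5 < 6 slots, so 2 can never suffice.
Pham, Tran, and Kahale alone can cover everything: Mon afternoon→Pham, Mon evening→Kahale, Tue morning→Pham, Tue afternoon→Pham, Tue evening→Tran, Wed morning→Tran.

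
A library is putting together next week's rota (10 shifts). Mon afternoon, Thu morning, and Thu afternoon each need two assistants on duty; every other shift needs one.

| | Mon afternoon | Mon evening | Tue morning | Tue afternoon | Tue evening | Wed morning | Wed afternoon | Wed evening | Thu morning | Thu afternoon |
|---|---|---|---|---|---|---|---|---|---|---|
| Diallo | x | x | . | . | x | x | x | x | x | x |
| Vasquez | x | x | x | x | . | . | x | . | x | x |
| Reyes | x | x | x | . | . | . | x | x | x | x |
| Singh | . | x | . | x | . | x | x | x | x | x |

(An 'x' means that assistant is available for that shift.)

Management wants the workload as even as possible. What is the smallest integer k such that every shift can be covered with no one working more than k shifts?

4

With 4 assistants and 13 worker-slots to fill, someone must work at least ⌈13/4⌉ = 4 shifts, so k ≥ 4.
k = 4 works: Mon afternoon→Diallo+Vasquez, Mon evening→Vasquez, Tue morning→Vasquez, Tue afternoon→Vasquez, Tue evening→Diallo, Wed morning→Diallo, Wed afternoon→Reyes, Wed evening→Diallo, Thu morning→Reyes+Singh, Thu afternoon→Reyes+Singh.
Loads: Diallo 4, Vasquez 4, Reyes 3, Singh 2 — all ≤ 4.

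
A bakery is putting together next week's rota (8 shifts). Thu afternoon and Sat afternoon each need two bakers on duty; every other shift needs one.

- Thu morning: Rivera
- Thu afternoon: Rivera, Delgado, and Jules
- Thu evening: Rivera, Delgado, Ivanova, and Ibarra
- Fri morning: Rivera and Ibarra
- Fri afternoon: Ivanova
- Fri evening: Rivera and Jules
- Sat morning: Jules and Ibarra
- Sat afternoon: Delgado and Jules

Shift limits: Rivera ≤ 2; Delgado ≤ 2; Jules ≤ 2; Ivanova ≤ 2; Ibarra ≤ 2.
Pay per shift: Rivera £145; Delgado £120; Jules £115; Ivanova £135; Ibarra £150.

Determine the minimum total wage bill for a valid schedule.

Thu morning can only be covered by Rivera, so that assignment is forced.
Fri afternoon can only be covered by Ivanova, so that assignment is forced.
Sat afternoon can only be covered by Delgado and Jules, so that assignment is forced.
Picking the cheapest available baker for each shift independently would cost £1245, but that ignores the shift limits.
An optimal schedule: Thu morning→Rivera, Thu afternoon→Delgado+Jules, Thu evening→Ivanova, Fri morning→Ibarra, Fri afternoon→Ivanova, Fri evening→Rivera, Sat morning→Ibarra, Sat afternoon→Delgado+Jules.
Total: 145 + 120 + 115 + 135 + 150 + 135 + 145 + 150 + 120 + 115 = £1330.

£1330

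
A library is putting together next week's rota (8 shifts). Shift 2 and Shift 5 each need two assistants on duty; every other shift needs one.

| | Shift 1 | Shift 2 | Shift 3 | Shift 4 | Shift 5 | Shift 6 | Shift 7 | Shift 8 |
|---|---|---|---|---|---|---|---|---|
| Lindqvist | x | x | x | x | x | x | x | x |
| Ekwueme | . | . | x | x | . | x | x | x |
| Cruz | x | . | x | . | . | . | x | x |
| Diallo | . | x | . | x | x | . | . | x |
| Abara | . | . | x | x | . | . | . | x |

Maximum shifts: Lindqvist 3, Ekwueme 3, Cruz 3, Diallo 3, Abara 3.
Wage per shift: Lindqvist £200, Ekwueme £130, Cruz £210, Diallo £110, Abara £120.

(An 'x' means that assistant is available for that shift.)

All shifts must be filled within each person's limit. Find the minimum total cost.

£1430

Shift 2 can only be covered by Lindqvist and Diallo, so that assignment is forced.
Shift 5 can only be covered by Lindqvist and Diallo, so that assignment is forced.
Picking the cheapest available assistant for each shift independently would cost £1420, but that ignores the shift limits.
An optimal schedule: Shift 1→Lindqvist, Shift 2→Diallo+Lindqvist, Shift 3→Abara, Shift 4→Diallo, Shift 5→Diallo+Lindqvist, Shift 6→Ekwueme, Shift 7→Ekwueme, Shift 8→Abara.
Total: 200 + 110 + 200 + 120 + 110 + 110 + 200 + 130 + 130 + 120 = £1430.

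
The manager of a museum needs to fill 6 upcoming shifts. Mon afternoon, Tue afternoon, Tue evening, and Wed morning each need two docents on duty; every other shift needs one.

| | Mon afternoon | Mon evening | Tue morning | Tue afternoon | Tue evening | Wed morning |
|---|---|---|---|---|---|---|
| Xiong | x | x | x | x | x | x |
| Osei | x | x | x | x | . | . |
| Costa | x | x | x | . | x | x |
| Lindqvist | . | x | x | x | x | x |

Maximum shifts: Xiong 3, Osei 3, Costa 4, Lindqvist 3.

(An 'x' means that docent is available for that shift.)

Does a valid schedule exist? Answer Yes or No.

One valid schedule: Mon afternoon→Xiong+Osei, Mon evening→Osei, Tue morning→Costa, Tue afternoon→Xiong+Osei, Tue evening→Xiong+Costa, Wed morning→Costa+Lindqvist.
Loads: Xiong 3/3, Osei 3/3, Costa 3/4, Lindqvist 1/3 — all within limits.

Yes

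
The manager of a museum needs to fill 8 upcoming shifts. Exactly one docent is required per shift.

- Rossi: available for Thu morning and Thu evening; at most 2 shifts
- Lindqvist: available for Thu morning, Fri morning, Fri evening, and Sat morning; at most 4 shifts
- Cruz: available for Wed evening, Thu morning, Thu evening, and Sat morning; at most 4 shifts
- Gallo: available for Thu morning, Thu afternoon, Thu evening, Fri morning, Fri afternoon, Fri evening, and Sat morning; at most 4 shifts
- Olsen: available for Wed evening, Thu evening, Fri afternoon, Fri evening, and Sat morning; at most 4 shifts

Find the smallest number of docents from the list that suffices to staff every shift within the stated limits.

2

8 slots to fill and no one can take more than 4, so at least ⌈8/4⌉ = 2 docents are needed.
Cruz and Gallo alone can cover everything: Wed evening→Cruz, Thu morning→Cruz, Thu afternoon→Gallo, Thu evening→Cruz, Fri morning→Gallo, Fri afternoon→Gallo, Fri evening→Gallo, Sat morning→Cruz.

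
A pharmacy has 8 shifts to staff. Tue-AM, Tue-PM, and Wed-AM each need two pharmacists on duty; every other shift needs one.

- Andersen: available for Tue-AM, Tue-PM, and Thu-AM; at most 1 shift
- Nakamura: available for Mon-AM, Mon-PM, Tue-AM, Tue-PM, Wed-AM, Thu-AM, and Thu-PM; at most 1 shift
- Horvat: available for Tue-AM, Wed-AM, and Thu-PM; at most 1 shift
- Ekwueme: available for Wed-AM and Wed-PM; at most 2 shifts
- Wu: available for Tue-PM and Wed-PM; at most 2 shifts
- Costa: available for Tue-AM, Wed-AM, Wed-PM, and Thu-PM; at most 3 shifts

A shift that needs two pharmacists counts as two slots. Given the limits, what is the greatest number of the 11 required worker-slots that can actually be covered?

9

Total capacity across all pharmacists is 1+1+1+2+2+3 = 10, and 11 slots are needed, so at most 10 can be filled.
Shifts {Mon-AM, Mon-PM} need 2 slots but only Nakamura are available for them, supplying at most 1 — so at least 1 slot must go unfilled.
An assignment achieving 9: Mon-AM→Nakamura, Tue-AM→Horvat+Costa, Tue-PM→Wu, Wed-AM→Ekwueme+Costa, Wed-PM→Ekwueme, Thu-AM→Andersen, Thu-PM→Costa.
Loads: Andersen 1/1, Nakamura 1/1, Horvat 1/1, Ekwueme 2/2, Wu 1/2, Costa 3/3.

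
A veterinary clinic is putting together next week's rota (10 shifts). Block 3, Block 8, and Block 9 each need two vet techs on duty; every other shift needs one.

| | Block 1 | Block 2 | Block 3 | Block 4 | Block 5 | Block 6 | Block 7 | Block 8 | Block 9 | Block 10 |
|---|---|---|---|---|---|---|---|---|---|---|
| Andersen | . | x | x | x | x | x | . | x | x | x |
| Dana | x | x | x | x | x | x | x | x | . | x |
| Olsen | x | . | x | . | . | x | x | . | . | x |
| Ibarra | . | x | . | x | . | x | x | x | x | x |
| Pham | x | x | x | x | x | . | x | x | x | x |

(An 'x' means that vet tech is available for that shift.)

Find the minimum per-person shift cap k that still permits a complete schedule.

3

With 5 vet techs and 13 worker-slots to fill, someone must work at least ⌈13/5⌉ = 3 shifts, so k ≥ 3.
k = 3 works: Block 1→Dana, Block 2→Andersen, Block 3→Olsen+Pham, Block 4→Dana, Block 5→Andersen, Block 6→Dana, Block 7→Olsen, Block 8→Ibarra+Pham, Block 9→Andersen+Ibarra, Block 10→Olsen.
Loads: Andersen 3, Dana 3, Olsen 3, Ibarra 2, Pham 2 — all ≤ 3.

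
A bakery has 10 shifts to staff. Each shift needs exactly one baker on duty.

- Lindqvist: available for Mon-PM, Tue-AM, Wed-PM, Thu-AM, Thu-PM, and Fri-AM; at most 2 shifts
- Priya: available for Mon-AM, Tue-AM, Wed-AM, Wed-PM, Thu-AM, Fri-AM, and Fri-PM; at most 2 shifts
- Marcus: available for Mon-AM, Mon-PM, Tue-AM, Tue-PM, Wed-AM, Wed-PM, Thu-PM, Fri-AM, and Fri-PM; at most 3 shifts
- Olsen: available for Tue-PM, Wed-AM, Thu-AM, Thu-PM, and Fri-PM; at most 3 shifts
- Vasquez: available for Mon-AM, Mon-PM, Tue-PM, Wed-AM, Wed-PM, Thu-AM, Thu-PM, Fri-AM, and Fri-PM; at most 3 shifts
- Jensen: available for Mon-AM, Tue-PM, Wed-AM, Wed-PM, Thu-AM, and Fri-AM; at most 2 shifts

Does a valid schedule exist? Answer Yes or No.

One valid schedule: Mon-AM→Priya, Mon-PM→Lindqvist, Tue-AM→Lindqvist, Tue-PM→Marcus, Wed-AM→Marcus, Wed-PM→Vasquez, Thu-AM→Olsen, Thu-PM→Marcus, Fri-AM→Vasquez, Fri-PM→Priya.
Loads: Lindqvist 2/2, Priya 2/2, Marcus 3/3, Olsen 1/3, Vasquez 2/3, Jensen 0/2 — all within limits.

Yes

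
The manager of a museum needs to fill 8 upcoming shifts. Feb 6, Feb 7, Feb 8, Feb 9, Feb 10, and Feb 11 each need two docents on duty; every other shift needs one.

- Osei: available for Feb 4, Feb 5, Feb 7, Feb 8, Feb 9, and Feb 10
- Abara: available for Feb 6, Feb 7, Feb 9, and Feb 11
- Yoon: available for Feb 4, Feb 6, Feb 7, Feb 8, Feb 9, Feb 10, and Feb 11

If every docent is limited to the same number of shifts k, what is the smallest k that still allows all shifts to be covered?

With 3 docents and 14 worker-slots to fill, someone must work at least ⌈14/3⌉ = 5 shifts, so k ≥ 5.
k = 5 works: Feb 4→Osei, Feb 5→Osei, Feb 6→Abara+Yoon, Feb 7→Osei+Abara, Feb 8→Osei+Yoon, Feb 9→Abara+Yoon, Feb 10→Osei+Yoon, Feb 11→Abara+Yoon.
Loads: Osei 5, Abara 4, Yoon 5 — all ≤ 5.

5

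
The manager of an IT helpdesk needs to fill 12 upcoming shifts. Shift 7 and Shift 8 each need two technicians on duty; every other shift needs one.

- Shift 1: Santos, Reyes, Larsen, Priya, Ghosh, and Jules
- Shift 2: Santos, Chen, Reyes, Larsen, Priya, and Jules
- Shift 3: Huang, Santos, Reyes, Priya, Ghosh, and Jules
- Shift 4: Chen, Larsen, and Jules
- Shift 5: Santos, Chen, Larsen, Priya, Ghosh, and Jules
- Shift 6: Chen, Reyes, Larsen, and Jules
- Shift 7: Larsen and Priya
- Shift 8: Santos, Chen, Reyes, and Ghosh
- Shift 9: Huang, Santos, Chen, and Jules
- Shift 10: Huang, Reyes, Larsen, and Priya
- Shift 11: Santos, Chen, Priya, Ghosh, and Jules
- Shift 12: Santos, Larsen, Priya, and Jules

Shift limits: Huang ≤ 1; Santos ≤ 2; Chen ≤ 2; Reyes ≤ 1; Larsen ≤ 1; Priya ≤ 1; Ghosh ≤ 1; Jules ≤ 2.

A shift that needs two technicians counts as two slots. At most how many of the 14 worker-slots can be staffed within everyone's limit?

Total capacity across all technicians is 1+2+2+1+1+1+1+2 = 11, and 14 slots are needed, so at most 11 can be filled.
An assignment achieving 11: Shift 1→Jules, Shift 2→Jules, Shift 4→Chen, Shift 6→Chen, Shift 7→Larsen+Priya, Shift 8→Santos+Reyes, Shift 9→Huang, Shift 11→Ghosh, Shift 12→Santos.
Loads: Huang 1/1, Santos 2/2, Chen 2/2, Reyes 1/1, Larsen 1/1, Priya 1/1, Ghosh 1/1, Jules 2/2.

11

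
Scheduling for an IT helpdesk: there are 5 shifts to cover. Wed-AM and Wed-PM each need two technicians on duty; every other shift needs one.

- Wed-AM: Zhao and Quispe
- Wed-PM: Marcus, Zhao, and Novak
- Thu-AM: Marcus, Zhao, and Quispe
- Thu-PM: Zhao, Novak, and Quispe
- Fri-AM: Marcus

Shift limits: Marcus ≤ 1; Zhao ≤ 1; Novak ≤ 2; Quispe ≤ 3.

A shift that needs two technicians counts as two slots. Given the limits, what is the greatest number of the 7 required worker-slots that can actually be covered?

Total capacity across all technicians is 1+1+2+3 = 7, and 7 slots are needed, so at most 7 can be filled.
Shifts {Wed-AM, Wed-PM, Fri-AM} need 5 slots but only Marcus, Zhao, Novak, and Quispe are available for them, supplying at most 4 — so at least 1 slot must go unfilled.
An assignment achieving 6: Wed-AM→Zhao+Quispe, Wed-PM→Novak, Thu-AM→Quispe, Thu-PM→Novak, Fri-AM→Marcus.
Loads: Marcus 1/1, Zhao 1/1, Novak 2/2, Quispe 2/3.

6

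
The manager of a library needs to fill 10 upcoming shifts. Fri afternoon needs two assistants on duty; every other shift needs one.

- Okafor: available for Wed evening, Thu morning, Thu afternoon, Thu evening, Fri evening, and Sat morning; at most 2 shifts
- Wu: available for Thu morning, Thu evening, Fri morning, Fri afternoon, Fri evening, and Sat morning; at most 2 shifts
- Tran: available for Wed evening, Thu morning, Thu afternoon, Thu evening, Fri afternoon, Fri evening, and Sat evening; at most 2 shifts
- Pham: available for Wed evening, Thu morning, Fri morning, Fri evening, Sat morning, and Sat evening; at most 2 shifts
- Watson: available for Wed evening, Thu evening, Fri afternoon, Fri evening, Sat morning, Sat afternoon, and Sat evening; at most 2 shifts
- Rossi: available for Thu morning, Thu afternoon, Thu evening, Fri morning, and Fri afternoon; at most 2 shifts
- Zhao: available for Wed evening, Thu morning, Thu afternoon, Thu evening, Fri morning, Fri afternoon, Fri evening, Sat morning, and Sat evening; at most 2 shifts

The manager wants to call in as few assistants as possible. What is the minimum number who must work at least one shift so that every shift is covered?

6

11 slots to fill and no one can take more than 2, so at least ⌈11/2⌉ = 6 assistants are needed.
Okafor, Wu, Tran, Pham, Watson, and Rossi alone can cover everything: Wed evening→Okafor, Thu morning→Tran, Thu afternoon→Okafor, Thu evening→Rossi, Fri morning→Wu, Fri afternoon→Watson+Rossi, Fri evening→Pham, Sat morning→Wu, Sat afternoon→Watson, Sat evening→Tran.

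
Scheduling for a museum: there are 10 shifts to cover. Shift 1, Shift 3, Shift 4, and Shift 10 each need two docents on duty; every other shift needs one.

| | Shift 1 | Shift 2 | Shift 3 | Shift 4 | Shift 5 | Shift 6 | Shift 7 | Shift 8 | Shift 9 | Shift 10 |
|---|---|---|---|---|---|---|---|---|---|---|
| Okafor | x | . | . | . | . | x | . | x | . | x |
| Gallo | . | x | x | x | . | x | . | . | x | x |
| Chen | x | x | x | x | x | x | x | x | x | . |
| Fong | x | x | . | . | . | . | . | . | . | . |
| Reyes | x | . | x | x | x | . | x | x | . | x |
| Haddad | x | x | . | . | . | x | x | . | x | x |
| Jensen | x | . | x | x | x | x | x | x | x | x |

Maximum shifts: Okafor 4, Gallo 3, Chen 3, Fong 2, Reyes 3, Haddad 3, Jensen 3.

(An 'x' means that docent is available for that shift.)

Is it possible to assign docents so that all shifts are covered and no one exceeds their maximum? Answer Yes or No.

One valid schedule: Shift 1→Okafor+Fong, Shift 2→Gallo, Shift 3→Gallo+Chen, Shift 4→Reyes+Jensen, Shift 5→Chen, Shift 6→Okafor, Shift 7→Chen, Shift 8→Okafor, Shift 9→Gallo, Shift 10→Okafor+Reyes.
Loads: Okafor 4/4, Gallo 3/3, Chen 3/3, Fong 1/2, Reyes 2/3, Haddad 0/3, Jensen 1/3 — all within limits.

Yes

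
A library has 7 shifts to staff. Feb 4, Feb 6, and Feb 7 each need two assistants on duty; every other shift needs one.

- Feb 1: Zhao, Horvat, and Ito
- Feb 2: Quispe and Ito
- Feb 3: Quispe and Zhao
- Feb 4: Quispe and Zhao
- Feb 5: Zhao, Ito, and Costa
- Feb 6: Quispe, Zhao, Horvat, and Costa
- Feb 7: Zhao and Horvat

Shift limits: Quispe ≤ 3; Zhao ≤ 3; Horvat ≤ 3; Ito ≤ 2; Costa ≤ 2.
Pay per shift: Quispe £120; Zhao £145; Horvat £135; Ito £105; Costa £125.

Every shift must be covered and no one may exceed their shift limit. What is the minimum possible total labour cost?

Feb 4 can only be covered by Quispe and Zhao, so that assignment is forced.
Feb 7 can only be covered by Zhao and Horvat, so that assignment is forced.
Picking the cheapest available assistant for each shift independently would cost £1225, but that ignores the shift limits.
An optimal schedule: Feb 1→Ito, Feb 2→Ito, Feb 3→Quispe, Feb 4→Quispe+Zhao, Feb 5→Costa, Feb 6→Quispe+Costa, Feb 7→Horvat+Zhao.
Total: 105 + 105 + 120 + 120 + 145 + 125 + 120 + 125 + 135 + 145 = £1245.

£1245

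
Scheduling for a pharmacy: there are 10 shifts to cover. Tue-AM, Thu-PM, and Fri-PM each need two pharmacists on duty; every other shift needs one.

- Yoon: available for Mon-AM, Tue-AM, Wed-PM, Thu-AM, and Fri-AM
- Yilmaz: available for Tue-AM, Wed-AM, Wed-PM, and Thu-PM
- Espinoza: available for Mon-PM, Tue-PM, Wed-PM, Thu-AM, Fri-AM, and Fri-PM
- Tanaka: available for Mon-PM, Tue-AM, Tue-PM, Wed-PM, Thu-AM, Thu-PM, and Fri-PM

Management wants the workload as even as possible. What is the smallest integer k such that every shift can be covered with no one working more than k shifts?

4

With 4 pharmacists and 13 worker-slots to fill, someone must work at least ⌈13/4⌉ = 4 shifts, so k ≥ 4.
k = 4 works: Mon-AM→Yoon, Mon-PM→Espinoza, Tue-AM→Yoon+Yilmaz, Tue-PM→Espinoza, Wed-AM→Yilmaz, Wed-PM→Yilmaz, Thu-AM→Yoon, Thu-PM→Yilmaz+Tanaka, Fri-AM→Yoon, Fri-PM→Espinoza+Tanaka.
Loads: Yoon 4, Yilmaz 4, Espinoza 3, Tanaka 2 — all ≤ 4.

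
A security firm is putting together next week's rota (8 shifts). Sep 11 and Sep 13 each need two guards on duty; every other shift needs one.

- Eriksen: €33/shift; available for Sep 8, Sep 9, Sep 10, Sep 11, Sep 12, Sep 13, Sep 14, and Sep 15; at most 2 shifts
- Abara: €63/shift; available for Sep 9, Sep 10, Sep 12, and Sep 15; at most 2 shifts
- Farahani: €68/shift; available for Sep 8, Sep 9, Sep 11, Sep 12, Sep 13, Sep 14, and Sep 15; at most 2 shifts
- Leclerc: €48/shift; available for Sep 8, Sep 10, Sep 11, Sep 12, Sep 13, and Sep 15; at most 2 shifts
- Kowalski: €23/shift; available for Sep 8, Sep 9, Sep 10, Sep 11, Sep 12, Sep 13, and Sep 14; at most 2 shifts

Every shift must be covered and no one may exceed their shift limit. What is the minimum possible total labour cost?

Picking the cheapest available guard for each shift independently would cost €260, but that ignores the shift limits.
An optimal schedule: Sep 8→Eriksen, Sep 9→Abara, Sep 10→Abara, Sep 11→Leclerc+Kowalski, Sep 12→Farahani, Sep 13→Leclerc+Kowalski, Sep 14→Eriksen, Sep 15→Farahani.
Total: 33 + 63 + 63 + 48 + 23 + 68 + 48 + 23 + 33 + 68 = €470.

€470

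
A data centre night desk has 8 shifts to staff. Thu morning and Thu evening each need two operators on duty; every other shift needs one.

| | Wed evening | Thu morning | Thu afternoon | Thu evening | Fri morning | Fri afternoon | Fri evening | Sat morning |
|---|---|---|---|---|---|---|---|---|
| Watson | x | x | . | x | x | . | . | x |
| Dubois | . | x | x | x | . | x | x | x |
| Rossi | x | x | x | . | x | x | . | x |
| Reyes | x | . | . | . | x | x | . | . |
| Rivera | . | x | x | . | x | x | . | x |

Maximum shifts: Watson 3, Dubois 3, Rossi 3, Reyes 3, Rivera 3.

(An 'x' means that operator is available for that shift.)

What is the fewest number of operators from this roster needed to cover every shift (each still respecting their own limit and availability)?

10 slots to fill and no one can take more than 3, so at least ⌈10/3⌉ = 4 operators are needed.
Watson, Dubois, Rossi, and Reyes alone can cover everything: Wed evening→Watson, Thu morning→Watson+Rossi, Thu afternoon→Dubois, Thu evening→Watson+Dubois, Fri morning→Rossi, Fri afternoon→Reyes, Fri evening→Dubois, Sat morning→Rossi.

4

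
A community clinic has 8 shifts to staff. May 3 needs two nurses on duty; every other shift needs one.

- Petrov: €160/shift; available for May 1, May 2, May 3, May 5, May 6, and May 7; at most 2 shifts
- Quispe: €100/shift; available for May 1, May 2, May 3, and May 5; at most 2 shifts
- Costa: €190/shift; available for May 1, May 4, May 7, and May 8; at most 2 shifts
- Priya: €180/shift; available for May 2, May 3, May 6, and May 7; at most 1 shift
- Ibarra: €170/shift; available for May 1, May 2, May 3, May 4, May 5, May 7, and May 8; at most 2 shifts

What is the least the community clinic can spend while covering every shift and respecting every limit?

Picking the cheapest available nurse for each shift independently would cost €1220, but that ignores the shift limits.
An optimal schedule: May 1→Quispe, May 2→Quispe, May 3→Priya+Ibarra, May 4→Costa, May 5→Petrov, May 6→Petrov, May 7→Ibarra, May 8→Costa.
Total: 100 + 100 + 180 + 170 + 190 + 160 + 160 + 170 + 190 = €1420.

€1420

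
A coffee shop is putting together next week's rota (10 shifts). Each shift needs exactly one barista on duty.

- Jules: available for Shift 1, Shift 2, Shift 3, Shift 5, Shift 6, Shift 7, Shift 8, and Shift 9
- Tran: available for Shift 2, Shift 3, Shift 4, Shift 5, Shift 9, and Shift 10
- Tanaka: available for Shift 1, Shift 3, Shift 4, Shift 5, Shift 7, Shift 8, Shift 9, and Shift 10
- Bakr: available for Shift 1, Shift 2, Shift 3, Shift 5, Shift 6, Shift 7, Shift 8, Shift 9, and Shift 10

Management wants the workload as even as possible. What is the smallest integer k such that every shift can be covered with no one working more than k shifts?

3

With 4 baristas and 10 worker-slots to fill, someone must work at least ⌈10/4⌉ = 3 shifts, so k ≥ 3.
k = 3 works: Shift 1→Jules, Shift 2→Jules, Shift 3→Tran, Shift 4→Tran, Shift 5→Tanaka, Shift 6→Jules, Shift 7→Tanaka, Shift 8→Tanaka, Shift 9→Bakr, Shift 10→Tran.
Loads: Jules 3, Tran 3, Tanaka 3, Bakr 1 — all ≤ 3.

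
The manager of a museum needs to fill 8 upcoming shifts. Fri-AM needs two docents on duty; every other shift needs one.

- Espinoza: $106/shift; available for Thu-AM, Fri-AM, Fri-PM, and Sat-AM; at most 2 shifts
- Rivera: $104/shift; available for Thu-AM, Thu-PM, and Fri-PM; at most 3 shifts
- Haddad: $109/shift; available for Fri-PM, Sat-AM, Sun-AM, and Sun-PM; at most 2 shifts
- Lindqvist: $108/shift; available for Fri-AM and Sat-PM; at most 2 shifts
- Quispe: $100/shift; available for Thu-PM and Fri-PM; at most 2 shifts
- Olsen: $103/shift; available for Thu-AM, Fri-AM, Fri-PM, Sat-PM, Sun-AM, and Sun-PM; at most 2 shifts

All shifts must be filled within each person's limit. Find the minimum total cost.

$938

Picking the cheapest available docent for each shift independently would cost $927, but that ignores the shift limits.
An optimal schedule: Thu-AM→Rivera, Thu-PM→Quispe, Fri-AM→Espinoza+Lindqvist, Fri-PM→Quispe, Sat-AM→Espinoza, Sat-PM→Lindqvist, Sun-AM→Olsen, Sun-PM→Olsen.
Total: 104 + 100 + 106 + 108 + 100 + 106 + 108 + 103 + 103 = $938.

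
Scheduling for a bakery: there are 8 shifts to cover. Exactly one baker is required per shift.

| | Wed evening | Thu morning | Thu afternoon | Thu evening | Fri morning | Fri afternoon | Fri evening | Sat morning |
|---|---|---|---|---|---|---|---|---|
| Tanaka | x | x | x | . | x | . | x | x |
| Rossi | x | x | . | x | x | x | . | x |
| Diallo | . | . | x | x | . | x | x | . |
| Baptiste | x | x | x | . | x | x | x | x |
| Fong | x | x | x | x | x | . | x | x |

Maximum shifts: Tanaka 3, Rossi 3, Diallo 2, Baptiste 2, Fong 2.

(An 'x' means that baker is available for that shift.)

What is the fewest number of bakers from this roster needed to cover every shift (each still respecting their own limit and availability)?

3

8 slots to fill and no one can take more than 3, so at least ⌈8/3⌉ = 3 bakers are needed.
Tanaka, Rossi, and Diallo alone can cover everything: Wed evening→Tanaka, Thu morning→Tanaka, Thu afternoon→Tanaka, Thu evening→Rossi, Fri morning→Rossi, Fri afternoon→Diallo, Fri evening→Diallo, Sat morning→Rossi.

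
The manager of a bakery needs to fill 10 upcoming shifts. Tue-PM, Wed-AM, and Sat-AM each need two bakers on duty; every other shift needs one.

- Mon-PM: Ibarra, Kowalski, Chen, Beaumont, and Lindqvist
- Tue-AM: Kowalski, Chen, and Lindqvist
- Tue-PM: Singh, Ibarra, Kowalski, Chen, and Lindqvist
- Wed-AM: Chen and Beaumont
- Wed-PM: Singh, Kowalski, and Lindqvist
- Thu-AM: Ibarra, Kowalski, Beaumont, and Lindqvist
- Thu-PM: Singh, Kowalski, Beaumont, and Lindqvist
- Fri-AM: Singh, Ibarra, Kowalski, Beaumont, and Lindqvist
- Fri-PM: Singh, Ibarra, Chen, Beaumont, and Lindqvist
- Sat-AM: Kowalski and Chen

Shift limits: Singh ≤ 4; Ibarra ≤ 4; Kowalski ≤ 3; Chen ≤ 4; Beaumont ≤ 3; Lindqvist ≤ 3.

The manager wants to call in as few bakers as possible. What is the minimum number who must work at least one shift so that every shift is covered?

4

13 slots to fill and no one can take more than 4, so at least ⌈13/4⌉ = 4 bakers are needed.
Singh, Kowalski, Chen, and Beaumont alone can cover everything: Mon-PM→Chen, Tue-AM→Kowalski, Tue-PM→Singh+Chen, Wed-AM→Chen+Beaumont, Wed-PM→Singh, Thu-AM→Kowalski, Thu-PM→Singh, Fri-AM→Singh, Fri-PM→Beaumont, Sat-AM→Kowalski+Chen.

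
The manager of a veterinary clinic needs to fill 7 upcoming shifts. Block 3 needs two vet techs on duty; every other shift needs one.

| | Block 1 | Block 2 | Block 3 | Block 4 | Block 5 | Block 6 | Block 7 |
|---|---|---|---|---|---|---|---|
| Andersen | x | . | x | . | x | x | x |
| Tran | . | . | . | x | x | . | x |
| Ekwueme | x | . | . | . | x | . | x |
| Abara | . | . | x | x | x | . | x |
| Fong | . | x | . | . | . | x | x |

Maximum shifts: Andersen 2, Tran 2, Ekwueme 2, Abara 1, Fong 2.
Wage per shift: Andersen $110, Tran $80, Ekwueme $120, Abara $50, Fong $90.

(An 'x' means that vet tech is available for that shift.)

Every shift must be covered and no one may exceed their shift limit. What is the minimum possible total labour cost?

Block 2 can only be covered by Fong, so that assignment is forced.
Block 3 can only be covered by Andersen and Abara, so that assignment is forced.
Picking the cheapest available vet tech for each shift independently would cost $600, but that ignores the shift limits.
An optimal schedule: Block 1→Andersen, Block 2→Fong, Block 3→Andersen+Abara, Block 4→Tran, Block 5→Tran, Block 6→Fong, Block 7→Ekwueme.
Total: 110 + 90 + 110 + 50 + 80 + 80 + 90 + 120 = $730.

$730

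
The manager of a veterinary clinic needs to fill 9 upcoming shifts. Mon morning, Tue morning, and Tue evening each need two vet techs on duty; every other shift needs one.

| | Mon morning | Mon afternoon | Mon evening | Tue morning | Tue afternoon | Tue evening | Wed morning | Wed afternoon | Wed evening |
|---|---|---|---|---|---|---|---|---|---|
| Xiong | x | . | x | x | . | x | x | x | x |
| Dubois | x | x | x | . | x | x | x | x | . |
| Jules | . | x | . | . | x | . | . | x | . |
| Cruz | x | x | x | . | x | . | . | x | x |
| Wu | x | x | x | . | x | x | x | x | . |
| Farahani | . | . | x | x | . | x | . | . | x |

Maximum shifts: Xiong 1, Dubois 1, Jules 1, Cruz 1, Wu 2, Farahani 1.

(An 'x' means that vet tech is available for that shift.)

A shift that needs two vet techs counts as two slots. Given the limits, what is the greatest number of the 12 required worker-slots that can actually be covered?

7

Total capacity across all vet techs is 1+1+1+1+2+1 = 7, and 12 slots are needed, so at most 7 can be filled.
An assignment achieving 7: Mon morning→Wu, Mon afternoon→Jules, Tue morning→Xiong+Farahani, Tue afternoon→Wu, Wed morning→Dubois, Wed evening→Cruz.
Loads: Xiong 1/1, Dubois 1/1, Jules 1/1, Cruz 1/1, Wu 2/2, Farahani 1/1.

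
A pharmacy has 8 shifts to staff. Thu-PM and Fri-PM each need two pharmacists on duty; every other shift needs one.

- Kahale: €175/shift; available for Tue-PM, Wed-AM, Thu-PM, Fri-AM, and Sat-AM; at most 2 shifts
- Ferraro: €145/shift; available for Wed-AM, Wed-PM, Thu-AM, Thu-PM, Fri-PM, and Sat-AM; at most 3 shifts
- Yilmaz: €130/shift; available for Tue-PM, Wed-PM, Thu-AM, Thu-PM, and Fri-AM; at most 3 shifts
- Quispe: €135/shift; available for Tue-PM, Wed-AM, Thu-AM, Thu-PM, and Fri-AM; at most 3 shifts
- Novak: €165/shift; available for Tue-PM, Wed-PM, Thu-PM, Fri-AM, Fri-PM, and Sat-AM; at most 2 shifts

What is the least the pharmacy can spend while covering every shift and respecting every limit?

Fri-PM can only be covered by Ferraro and Novak, so that assignment is forced.
Picking the cheapest available pharmacist for each shift independently would cost €1375, but that ignores the shift limits.
An optimal schedule: Tue-PM→Yilmaz, Wed-AM→Quispe, Wed-PM→Yilmaz, Thu-AM→Yilmaz, Thu-PM→Quispe+Ferraro, Fri-AM→Quispe, Fri-PM→Ferraro+Novak, Sat-AM→Ferraro.
Total: 130 + 135 + 130 + 130 + 135 + 145 + 135 + 145 + 165 + 145 = €1395.

€1395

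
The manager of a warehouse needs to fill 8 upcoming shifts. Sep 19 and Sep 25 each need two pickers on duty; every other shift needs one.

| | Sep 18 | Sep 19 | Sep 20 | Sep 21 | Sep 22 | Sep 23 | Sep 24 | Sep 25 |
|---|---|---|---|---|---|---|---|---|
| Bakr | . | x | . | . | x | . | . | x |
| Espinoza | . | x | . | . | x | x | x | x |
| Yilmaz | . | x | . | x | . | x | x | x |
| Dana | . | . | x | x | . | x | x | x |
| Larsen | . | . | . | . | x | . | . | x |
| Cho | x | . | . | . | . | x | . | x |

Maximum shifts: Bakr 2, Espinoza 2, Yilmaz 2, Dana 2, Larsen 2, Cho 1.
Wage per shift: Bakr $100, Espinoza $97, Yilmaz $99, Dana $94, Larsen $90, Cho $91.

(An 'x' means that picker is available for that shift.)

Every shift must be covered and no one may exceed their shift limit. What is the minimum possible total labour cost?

$951

Sep 18 can only be covered by Cho, so that assignment is forced.
Sep 20 can only be covered by Dana, so that assignment is forced.
Picking the cheapest available picker for each shift independently would cost $931, but that ignores the shift limits.
An optimal schedule: Sep 18→Cho, Sep 19→Espinoza+Yilmaz, Sep 20→Dana, Sep 21→Dana, Sep 22→Larsen, Sep 23→Yilmaz, Sep 24→Espinoza, Sep 25→Larsen+Bakr.
Total: 91 + 97 + 99 + 94 + 94 + 90 + 99 + 97 + 90 + 100 = $951.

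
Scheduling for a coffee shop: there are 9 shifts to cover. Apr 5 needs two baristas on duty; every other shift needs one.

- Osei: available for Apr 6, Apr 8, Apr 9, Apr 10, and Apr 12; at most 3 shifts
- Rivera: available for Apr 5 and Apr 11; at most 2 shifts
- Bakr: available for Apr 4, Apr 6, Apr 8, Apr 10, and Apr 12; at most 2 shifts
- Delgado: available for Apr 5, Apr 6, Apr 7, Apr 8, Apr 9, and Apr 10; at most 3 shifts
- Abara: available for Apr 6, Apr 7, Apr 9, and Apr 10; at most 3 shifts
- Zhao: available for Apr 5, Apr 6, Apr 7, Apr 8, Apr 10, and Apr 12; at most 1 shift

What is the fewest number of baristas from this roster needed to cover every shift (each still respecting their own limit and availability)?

4

10 slots to fill and no one can take more than 3, so at least ⌈10/3⌉ = 4 baristas are needed.
Osei, Rivera, Bakr, and Delgado alone can cover everything: Apr 4→Bakr, Apr 5→Rivera+Delgado, Apr 6→Osei, Apr 7→Delgado, Apr 8→Bakr, Apr 9→Osei, Apr 10→Delgado, Apr 11→Rivera, Apr 12→Osei.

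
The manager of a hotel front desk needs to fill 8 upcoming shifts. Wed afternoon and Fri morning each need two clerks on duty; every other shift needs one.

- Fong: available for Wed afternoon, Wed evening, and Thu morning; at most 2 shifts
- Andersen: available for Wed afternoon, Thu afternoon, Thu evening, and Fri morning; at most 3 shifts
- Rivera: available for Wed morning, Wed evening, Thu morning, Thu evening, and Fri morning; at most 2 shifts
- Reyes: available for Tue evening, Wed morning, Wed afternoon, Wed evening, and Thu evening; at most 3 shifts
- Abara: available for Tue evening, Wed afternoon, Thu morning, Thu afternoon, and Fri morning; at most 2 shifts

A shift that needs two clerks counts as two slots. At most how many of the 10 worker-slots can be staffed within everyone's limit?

Total capacity across all clerks is 2+3+2+3+2 = 12, and 10 slots are needed, so at most 10 can be filled.
An assignment achieving 10: Tue evening→Reyes, Wed morning→Rivera, Wed afternoon→Reyes+Abara, Wed evening→Fong, Thu morning→Fong, Thu afternoon→Andersen, Thu evening→Andersen, Fri morning→Andersen+Rivera.
Loads: Fong 2/2, Andersen 3/3, Rivera 2/2, Reyes 2/3, Abara 1/2.

10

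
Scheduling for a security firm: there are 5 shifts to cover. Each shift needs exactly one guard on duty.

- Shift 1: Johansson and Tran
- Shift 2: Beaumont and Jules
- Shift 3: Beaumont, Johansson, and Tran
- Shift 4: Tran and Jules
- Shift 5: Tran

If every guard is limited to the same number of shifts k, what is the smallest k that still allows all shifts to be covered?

With 4 guards and 5 worker-slots to fill, someone must work at least ⌈5/4⌉ = 2 shifts, so k ≥ 2.
k = 2 works: Shift 1→Johansson, Shift 2→Beaumont, Shift 3→Beaumont, Shift 4→Tran, Shift 5→Tran.
Loads: Beaumont 2, Johansson 1, Tran 2, Jules 0 — all ≤ 2.

2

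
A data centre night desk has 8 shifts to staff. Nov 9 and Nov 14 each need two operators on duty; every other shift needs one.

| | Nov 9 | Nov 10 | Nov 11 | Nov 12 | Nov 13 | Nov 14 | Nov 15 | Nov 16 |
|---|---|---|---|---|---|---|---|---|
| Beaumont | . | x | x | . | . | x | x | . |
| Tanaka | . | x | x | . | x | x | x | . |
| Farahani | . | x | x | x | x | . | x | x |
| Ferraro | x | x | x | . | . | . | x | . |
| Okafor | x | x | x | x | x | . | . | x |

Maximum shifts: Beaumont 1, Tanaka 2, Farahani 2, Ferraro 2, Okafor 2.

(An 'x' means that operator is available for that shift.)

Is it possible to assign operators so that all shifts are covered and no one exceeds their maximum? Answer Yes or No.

No

Total capacity is 1+2+2+2+2 = 9 but 10 worker-slots are needed — infeasible.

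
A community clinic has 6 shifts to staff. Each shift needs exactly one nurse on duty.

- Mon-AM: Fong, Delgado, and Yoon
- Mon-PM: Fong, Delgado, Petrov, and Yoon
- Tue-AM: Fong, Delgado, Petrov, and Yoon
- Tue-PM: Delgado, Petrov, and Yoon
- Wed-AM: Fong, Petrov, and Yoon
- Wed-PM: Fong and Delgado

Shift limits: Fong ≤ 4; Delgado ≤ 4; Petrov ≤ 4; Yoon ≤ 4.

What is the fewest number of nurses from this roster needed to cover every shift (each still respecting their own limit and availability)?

6 slots to fill and no one can take more than 4, so at least ⌈6/4⌉ = 2 nurses are needed.
Fong and Delgado alone can cover everything: Mon-AM→Fong, Mon-PM→Fong, Tue-AM→Fong, Tue-PM→Delgado, Wed-AM→Fong, Wed-PM→Delgado.

2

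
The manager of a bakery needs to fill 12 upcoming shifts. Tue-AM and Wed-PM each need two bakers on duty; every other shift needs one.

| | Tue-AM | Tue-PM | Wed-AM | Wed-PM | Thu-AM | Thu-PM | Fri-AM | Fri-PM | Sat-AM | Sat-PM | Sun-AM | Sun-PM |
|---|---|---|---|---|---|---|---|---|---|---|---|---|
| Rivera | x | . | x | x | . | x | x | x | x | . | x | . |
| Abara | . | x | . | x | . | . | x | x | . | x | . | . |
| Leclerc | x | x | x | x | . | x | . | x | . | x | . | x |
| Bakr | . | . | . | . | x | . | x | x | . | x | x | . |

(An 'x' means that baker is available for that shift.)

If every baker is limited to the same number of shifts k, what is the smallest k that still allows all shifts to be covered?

With 4 bakers and 14 worker-slots to fill, someone must work at least ⌈14/4⌉ = 4 shifts, so k ≥ 4.
k = 4 works: Tue-AM→Rivera+Leclerc, Tue-PM→Abara, Wed-AM→Rivera, Wed-PM→Abara+Leclerc, Thu-AM→Bakr, Thu-PM→Rivera, Fri-AM→Abara, Fri-PM→Leclerc, Sat-AM→Rivera, Sat-PM→Abara, Sun-AM→Bakr, Sun-PM→Leclerc.
Loads: Rivera 4, Abara 4, Leclerc 4, Bakr 2 — all ≤ 4.

4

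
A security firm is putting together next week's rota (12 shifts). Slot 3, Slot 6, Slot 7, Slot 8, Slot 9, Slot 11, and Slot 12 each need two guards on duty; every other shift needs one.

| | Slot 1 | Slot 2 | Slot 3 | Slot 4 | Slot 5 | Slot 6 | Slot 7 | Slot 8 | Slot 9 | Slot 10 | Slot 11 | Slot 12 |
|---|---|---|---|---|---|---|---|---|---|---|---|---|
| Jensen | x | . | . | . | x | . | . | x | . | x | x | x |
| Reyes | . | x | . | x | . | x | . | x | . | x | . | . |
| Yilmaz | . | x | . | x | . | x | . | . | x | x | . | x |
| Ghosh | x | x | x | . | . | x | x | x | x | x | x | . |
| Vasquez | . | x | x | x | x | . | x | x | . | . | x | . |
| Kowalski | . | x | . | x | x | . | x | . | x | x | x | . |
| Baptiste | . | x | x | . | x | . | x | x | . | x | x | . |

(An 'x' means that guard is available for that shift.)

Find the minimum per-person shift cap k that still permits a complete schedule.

3

With 7 guards and 19 worker-slots to fill, someone must work at least ⌈19/7⌉ = 3 shifts, so k ≥ 3.
k = 3 works: Slot 1→Jensen, Slot 2→Reyes, Slot 3→Ghosh+Vasquez, Slot 4→Reyes, Slot 5→Jensen, Slot 6→Reyes+Yilmaz, Slot 7→Ghosh+Vasquez, Slot 8→Vasquez+Baptiste, Slot 9→Yilmaz+Ghosh, Slot 10→Kowalski, Slot 11→Kowalski+Baptiste, Slot 12→Jensen+Yilmaz.
Loads: Jensen 3, Reyes 3, Yilmaz 3, Ghosh 3, Vasquez 3, Kowalski 2, Baptiste 2 — all ≤ 3.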